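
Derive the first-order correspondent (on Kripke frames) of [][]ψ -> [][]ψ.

This is a Sahlqvist (Geach-type) schema ◇^0□^2ψ → □^2◇^0ψ.
First-order correspondent: forall x forall z (x R^2 z -> exists w (x R^2 w & z = w)).

forall x forall z (x R^2 z -> exists w (x R^2 w & z = w))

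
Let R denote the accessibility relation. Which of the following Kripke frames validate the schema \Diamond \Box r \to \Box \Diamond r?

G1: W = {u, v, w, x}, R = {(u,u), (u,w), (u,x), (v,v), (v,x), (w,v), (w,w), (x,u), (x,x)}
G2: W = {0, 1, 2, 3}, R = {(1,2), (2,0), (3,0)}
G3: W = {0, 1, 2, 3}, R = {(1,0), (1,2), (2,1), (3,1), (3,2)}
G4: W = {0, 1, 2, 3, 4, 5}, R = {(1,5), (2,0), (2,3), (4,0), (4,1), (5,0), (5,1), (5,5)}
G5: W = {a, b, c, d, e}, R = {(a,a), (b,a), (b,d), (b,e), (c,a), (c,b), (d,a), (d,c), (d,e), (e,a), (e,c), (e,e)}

G5

This is the axiom for convergence; its first-order frame correspondent is \forall x \forall y \forall z (Rxy \wedge Rxz \to \exists w (Ryw \wedge Rzw)).
G1: fails — Ruw and Rux but w and x have no common successor.
G2: fails — R20 and R20 but 0 and 0 have no common successor.
G3: fails — R10 and R10 but 0 and 0 have no common successor.
G4: fails — R23 and R23 but 3 and 3 have no common successor.
G5: ✓.
Valid on: G5.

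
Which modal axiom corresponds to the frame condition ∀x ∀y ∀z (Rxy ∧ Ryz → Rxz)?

A defining formula is □r → □□r (the 4 axiom).

□r → □□r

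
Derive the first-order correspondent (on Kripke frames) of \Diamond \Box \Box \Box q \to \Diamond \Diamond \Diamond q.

This is a Sahlqvist (Geach-type) schema ◇^1□^3q → □^0◇^3q.
Minimal-valuation argument: fix x; take any y with xR^1y and any z with xR^0z. Set V(q) to the set of worlds R-reachable from y in exactly 3 steps. Then □^3q holds at y, so the antecedent holds at x; validity forces ◇^3q at z, giving a w with zR^3w and yR^3w.
First-order correspondent: \forall x \forall y (xRy \to \exists w (y R^3 w \wedge x R^3 w)).

\forall x \forall y (xRy \to \exists w (y R^3 w \wedge x R^3 w))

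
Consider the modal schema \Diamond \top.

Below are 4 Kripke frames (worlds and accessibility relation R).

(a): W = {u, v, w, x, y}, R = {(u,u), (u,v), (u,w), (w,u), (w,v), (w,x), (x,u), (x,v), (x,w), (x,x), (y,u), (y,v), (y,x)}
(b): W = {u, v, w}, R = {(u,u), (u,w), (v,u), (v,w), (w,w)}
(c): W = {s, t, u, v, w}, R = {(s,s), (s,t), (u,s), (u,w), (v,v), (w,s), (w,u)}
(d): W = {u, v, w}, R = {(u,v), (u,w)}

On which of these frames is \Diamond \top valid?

Frame correspondent (Sahlqvist): \forall x \exists y Rxy — i.e. seriality.
(a): fails — world v has no successor.
(b): ✓.
(c): fails — world t has no successor.
(d): fails — world v has no successor.

(b)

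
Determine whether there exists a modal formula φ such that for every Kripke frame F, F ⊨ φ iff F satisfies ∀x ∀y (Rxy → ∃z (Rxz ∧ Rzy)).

The condition is density. A defining modal formula is □□p → □p.

Yes, by □□p → □p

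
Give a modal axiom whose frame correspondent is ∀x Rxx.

This is reflexivity; the standard corresponding axiom is T: □ψ → ψ.
Suppose □ψ→ψ is valid. At any x set V(ψ)={w : Rxw}. Then □ψ holds at x, so ψ holds at x, i.e. Rxx.

□ψ → ψ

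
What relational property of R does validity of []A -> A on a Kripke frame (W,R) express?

Suppose □A→A is valid. At any x set V(A)={w : Rxw}. Then □A holds at x, so A holds at x, i.e. Rxx.
The converse is a direct semantic check.
Frame condition: forall x Rxx.

reflexivity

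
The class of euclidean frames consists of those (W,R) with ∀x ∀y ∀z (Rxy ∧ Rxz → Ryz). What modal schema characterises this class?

◇q → □◇q

This is the Euclidean property; the standard corresponding axiom is 5: ◇q → □◇q.
Suppose ◇q→□◇q is valid. Take Rxy, Rxz and set V(q)={y}. Then ◇q at x, so □◇q at x, so ◇q at z, so some w with Rzw has q; w=y, i.e. Rzy. By symmetry of the argument, Ryz.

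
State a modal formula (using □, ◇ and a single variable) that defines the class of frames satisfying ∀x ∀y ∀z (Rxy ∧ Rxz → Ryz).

◇ψ → □◇ψ

This is the Euclidean property; the standard corresponding axiom is 5: ◇ψ → □◇ψ.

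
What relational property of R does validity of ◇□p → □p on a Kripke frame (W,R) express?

the Euclidean property

Equivalently (dual form): ◇p → □◇p.
Suppose ◇p→□◇p is valid. Take Rxy, Rxz and set V(p)={y}. Then ◇p at x, so □◇p at x, so ◇p at z, so some w with Rzw has p; w=y, i.e. Rzy. By symmetry of the argument, Ryz.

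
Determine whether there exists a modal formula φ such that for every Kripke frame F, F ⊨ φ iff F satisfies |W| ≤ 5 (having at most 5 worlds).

Not modally definable

If a class were modally definable it would be closed under disjoint unions (Goldblatt–Thomason).
Any modal formula valid on each of 6 disjoint one-world frames is valid on their disjoint union (validity is preserved under disjoint unions). Each one-world frame has |W|=1≤5, but the union has |W|=6.
So no modal formula (or set of formulas) defines exactly the |W|≤5 frames.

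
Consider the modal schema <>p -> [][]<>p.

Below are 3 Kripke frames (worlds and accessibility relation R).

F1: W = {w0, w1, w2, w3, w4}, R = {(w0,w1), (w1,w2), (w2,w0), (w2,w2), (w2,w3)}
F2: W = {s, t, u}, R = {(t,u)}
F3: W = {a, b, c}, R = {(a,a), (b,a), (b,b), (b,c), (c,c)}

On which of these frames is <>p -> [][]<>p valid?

F2

Frame correspondent (Sahlqvist): forall x forall y forall z ((xRy & x R^2 z) -> exists w (y = w & zRw)) — i.e. a generalized confluence (Geach) condition.
F1: fails — w0Rw1, w0R²w2 but no w with w1=w and w2Rw.
F2: holds.
F3: fails — bRa, bR²c but no w with a=w and cRw.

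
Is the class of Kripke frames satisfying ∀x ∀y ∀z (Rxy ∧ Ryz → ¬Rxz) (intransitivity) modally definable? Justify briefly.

No — not modally definable

If a class were modally definable it would be closed under surjective bounded morphisms (Goldblatt–Thomason).
The 7-cycle (worlds w0,w1,w2,w3,w4,w5,w6 with w0→w1→w2→w3→w4→w5→w6→w0) is intransitive. Mapping every world to a single reflexive point • is a surjective bounded morphism; the reflexive point is not intransitive (R••∧R•• but R••).
So no modal formula (or set of formulas) defines exactly the intransitive frames.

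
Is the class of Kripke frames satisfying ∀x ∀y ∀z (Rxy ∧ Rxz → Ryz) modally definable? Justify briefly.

The condition is the Euclidean property. A defining modal formula is ◇p → □◇p.
Suppose ◇p→□◇p is valid. Take Rxy, Rxz and set V(p)={y}. Then ◇p at x, so □◇p at x, so ◇p at z, so some w with Rzw has p; w=y, i.e. Rzy. By symmetry of the argument, Ryz.

Yes — defined by ◇p → □◇p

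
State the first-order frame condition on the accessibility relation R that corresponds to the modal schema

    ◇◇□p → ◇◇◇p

∀x ∀y (xR²y → ∃w (yRw ∧ xR³w))

This is a Sahlqvist (Geach-type) schema ◇^2□^1p → □^0◇^3p.
Minimal-valuation argument: fix x; take any y with xR^2y and any z with xR^0z. Set V(p) to the set of worlds R-reachable from y in exactly 1 step. Then □^1p holds at y, so the antecedent holds at x; validity forces ◇^3p at z, giving a w with zR^3w and yR^1w.
First-order correspondent: ∀x ∀y (xR²y → ∃w (yRw ∧ xR³w)).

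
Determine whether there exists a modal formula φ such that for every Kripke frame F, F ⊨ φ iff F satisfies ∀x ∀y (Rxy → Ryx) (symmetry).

The condition is symmetry. A defining modal formula is p → □◇p.
Suppose p→□◇p is valid. Take Rxy and set V(p)={x}. Then p at x, so □◇p at x, so ◇p at y, so some z with Ryz has p; z=x, i.e. Ryx.

Definable; p → □◇p defines it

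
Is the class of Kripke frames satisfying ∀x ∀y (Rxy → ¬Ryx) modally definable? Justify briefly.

No — not modally definable

If a class were modally definable it would be closed under surjective bounded morphisms (Goldblatt–Thomason).
The 4-cycle (worlds s,t,u,v with s→t→u→v→s) is asymmetric. Mapping every world to a single reflexive point • is a surjective bounded morphism, and the reflexive point is not asymmetric (R•• but asymmetry requires ¬R••).
So the class is not modally definable.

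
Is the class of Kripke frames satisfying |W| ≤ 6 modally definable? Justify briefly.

If a class were modally definable it would be closed under disjoint unions (Goldblatt–Thomason).
Any modal formula valid on each of 7 disjoint one-world frames is valid on their disjoint union (validity is preserved under disjoint unions). Each one-world frame has |W|=1≤6, but the union has |W|=7.
Hence having at most 6 worlds is not modally definable.

No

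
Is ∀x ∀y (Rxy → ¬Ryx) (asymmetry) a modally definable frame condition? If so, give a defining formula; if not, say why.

No

If a class were modally definable it would be closed under surjective bounded morphisms (Goldblatt–Thomason).
The 3-cycle (worlds a,b,c with a→b→c→a) is asymmetric. Mapping every world to a single reflexive point • is a surjective bounded morphism, and the reflexive point is not asymmetric (R•• but asymmetry requires ¬R••).
So the class is not modally definable.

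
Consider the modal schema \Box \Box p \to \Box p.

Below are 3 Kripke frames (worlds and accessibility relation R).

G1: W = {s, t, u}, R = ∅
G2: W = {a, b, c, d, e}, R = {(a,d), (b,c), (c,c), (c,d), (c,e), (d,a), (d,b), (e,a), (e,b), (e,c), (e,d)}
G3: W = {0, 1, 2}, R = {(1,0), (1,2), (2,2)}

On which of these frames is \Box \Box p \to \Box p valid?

G1

This is the axiom for density; its first-order frame correspondent is \forall x \forall y (Rxy \to \exists z (Rxz \wedge Rzy)).
G1: condition met.
G2: fails — Rdb but no z with Rdz and Rzb.
G3: fails — R10 but no z with R1z and Rz0.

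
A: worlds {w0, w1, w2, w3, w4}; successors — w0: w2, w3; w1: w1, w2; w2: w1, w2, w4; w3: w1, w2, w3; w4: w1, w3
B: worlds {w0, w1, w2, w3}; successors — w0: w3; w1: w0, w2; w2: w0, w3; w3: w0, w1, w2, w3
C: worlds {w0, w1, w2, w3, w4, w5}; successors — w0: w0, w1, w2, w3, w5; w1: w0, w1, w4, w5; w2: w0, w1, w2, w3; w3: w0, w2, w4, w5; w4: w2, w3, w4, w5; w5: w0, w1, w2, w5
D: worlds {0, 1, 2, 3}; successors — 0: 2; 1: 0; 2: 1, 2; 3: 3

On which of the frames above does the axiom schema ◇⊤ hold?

A, B, C, D

Frame correspondent (Sahlqvist): ∀x ∃y Rxy — i.e. seriality.
A: ✓.
B: ✓.
C: ✓.
D: ✓.
Valid on: A, B, C, D.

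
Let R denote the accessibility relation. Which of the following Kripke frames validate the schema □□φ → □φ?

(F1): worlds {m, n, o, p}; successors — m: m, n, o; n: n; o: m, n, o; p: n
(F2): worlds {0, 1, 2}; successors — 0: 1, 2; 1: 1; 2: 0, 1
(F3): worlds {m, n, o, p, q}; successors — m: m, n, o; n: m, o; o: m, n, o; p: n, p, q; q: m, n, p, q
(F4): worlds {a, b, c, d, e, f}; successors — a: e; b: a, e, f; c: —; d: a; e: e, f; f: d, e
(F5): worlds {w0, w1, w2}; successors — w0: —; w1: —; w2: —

The schema corresponds to density: ∀x ∀y (Rxy → ∃z (Rxz ∧ Rzy)).
(F1): condition met.
(F2): fails — R02 but no z with R0z and Rz2.
(F3): condition met.
(F4): fails — Rfd but no z with Rfz and Rzd.
(F5): condition met.

(F1), (F3), (F5)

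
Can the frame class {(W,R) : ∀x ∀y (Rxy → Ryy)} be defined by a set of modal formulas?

The condition is shift-reflexivity. A defining modal formula is □(□p → p).
Suppose □(□p→p) is valid. Take Rxy and set V(p)={w : Ryw}. Then at y, □p holds; since □(□p→p) at x, □p→p at y, so p at y, i.e. Ryy.

Yes — defined by □(□p → p)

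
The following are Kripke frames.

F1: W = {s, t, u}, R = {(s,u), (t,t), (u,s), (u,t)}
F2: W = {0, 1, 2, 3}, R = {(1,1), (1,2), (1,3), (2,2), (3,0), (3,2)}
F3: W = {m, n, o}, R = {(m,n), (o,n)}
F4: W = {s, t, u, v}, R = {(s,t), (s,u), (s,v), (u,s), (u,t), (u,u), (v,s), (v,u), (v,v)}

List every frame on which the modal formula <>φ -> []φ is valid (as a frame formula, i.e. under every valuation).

F3

This is the axiom for partial functionality; its first-order frame correspondent is forall x forall y forall z (Rxy & Rxz -> y = z).
F1: fails — u sees both s and t.
F2: fails — 1 sees both 1 and 2.
F3: satisfies the condition.
F4: fails — s sees both t and u.
Valid on: F3.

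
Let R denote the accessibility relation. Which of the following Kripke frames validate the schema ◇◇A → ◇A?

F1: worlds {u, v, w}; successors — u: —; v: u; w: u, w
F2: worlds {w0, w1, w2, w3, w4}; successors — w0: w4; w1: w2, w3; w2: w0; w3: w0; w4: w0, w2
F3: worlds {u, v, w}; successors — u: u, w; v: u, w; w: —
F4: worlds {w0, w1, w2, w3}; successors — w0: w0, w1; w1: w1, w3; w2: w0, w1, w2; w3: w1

F1, F3

The schema corresponds to transitivity: ∀x ∀y ∀z (Rxy ∧ Ryz → Rxz).
F1: satisfies the condition.
F2: fails — Rw1w2 and Rw2w0 but not Rw1w0.
F3: satisfies the condition.
F4: fails — Rw3w1 and Rw1w3 but not Rw3w3.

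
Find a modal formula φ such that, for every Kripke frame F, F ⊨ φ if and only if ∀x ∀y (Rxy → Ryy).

The condition is shift-reflexivity. The T□ schema □(□s → s) defines it.
Suppose □(□s→s) is valid. Take Rxy and set V(s)={w : Ryw}. Then at y, □s holds; since □(□s→s) at x, □s→s at y, so s at y, i.e. Ryy.

□(□s → s)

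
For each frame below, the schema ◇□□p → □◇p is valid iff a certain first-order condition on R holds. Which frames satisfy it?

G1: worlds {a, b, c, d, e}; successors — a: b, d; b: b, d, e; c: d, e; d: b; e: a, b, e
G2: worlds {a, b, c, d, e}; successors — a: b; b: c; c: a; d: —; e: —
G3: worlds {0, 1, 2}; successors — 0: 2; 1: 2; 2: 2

G1, G3

Frame correspondent (Sahlqvist): ∀x ∀y ∀z ((xRy ∧ xRz) → ∃w (yR²w ∧ zRw)) — i.e. a generalized confluence (Geach) condition.
G1: ✓.
G2: fails — aRb, aRb but no w with bR²w and bRw.
G3: ✓.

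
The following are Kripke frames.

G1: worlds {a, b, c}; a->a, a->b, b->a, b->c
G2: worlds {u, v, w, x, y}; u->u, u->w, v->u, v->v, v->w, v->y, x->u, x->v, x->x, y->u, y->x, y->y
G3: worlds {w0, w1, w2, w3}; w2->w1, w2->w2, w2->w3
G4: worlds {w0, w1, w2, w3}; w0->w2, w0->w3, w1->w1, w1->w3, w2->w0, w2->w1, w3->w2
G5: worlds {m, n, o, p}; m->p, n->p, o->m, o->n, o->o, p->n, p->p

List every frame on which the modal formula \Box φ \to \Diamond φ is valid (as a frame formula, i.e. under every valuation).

The schema corresponds to seriality: \forall x \exists y Rxy.
G1: fails — world c has no successor.
G2: fails — world w has no successor.
G3: fails — world w0 has no successor.
G4: satisfies the condition.
G5: satisfies the condition.

G4, G5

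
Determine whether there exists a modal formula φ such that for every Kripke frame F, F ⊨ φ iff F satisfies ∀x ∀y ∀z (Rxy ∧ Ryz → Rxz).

The condition is transitivity. A defining modal formula is □p → □□p.
Suppose □p→□□p is valid. Take Rxy, Ryz and set V(p)={w : Rxw}. Then □p at x, so □□p at x, so □p at y, so p at z, i.e. Rxz.

Definable; □p → □□p defines it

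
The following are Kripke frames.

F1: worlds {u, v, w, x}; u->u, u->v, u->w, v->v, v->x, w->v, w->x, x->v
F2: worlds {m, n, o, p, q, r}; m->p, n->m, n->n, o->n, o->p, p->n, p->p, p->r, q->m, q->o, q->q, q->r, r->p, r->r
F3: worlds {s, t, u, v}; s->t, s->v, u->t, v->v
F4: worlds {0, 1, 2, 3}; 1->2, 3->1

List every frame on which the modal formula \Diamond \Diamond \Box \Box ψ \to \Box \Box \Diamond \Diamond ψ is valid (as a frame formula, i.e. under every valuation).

F1, F2, F3

Frame correspondent (Sahlqvist): \forall x \forall y \forall z ((x R^2 y \wedge x R^2 z) \to \exists w (y R^2 w \wedge z R^2 w)) — i.e. a generalized confluence (Geach) condition.
F1: satisfies the condition.
F2: satisfies the condition.
F3: satisfies the condition.
F4: fails — 3R²2, 3R²2 but no w with 2R²w and 2R²w.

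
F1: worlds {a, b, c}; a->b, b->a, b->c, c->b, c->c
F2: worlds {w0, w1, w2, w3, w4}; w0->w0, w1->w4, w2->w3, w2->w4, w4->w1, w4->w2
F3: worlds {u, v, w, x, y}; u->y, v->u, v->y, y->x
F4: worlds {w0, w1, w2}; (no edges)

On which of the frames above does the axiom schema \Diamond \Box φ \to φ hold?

F1, F4

The schema corresponds to symmetry: \forall x \forall y (Rxy \to Ryx).
F1: condition met.
F2: fails — Rw2w3 but not Rw3w2.
F3: fails — Rvu but not Ruv.
F4: condition met.
Valid on: F1, F4.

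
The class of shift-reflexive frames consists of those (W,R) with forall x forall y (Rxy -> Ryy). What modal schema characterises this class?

□(□p → p)

This is shift-reflexivity; the standard corresponding axiom is T□: □(□p → p).
Suppose □(□p→p) is valid. Take Rxy and set V(p)={w : Ryw}. Then at y, □p holds; since □(□p→p) at x, □p→p at y, so p at y, i.e. Ryy.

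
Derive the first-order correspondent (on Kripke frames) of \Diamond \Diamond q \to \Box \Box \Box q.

This is a Sahlqvist (Geach-type) schema ◇^2□^0q → □^3◇^0q.
First-order correspondent: \forall x \forall y \forall z ((x R^2 y \wedge x R^3 z) \to \exists w (y = w \wedge z = w)).

\forall x \forall y \forall z ((x R^2 y \wedge x R^3 z) \to \exists w (y = w \wedge z = w))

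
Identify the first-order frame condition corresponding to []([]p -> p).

Shift-reflexivity

Suppose □(□p→p) is valid. Take Rxy and set V(p)={w : Ryw}. Then at y, □p holds; since □(□p→p) at x, □p→p at y, so p at y, i.e. Ryy.
The converse is a direct semantic check.
So the correspondent is shift-reflexivity.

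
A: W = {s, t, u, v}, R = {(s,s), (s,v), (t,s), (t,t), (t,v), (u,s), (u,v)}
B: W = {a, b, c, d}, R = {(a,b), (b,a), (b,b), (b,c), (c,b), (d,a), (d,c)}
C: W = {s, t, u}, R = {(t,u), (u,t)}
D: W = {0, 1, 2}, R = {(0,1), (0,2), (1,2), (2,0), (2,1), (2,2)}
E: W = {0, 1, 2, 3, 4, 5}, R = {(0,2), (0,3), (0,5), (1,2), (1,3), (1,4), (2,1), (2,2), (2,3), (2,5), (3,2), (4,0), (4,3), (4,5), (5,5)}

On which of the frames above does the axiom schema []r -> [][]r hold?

A

This is the axiom for transitivity; its first-order frame correspondent is forall x forall y forall z (Rxy & Ryz -> Rxz).
A: ✓.
B: fails — Rdc and Rcb but not Rdb.
C: fails — Rtu and Rut but not Rtt.
D: fails — R02 and R20 but not R00.
E: fails — R32 and R23 but not R33.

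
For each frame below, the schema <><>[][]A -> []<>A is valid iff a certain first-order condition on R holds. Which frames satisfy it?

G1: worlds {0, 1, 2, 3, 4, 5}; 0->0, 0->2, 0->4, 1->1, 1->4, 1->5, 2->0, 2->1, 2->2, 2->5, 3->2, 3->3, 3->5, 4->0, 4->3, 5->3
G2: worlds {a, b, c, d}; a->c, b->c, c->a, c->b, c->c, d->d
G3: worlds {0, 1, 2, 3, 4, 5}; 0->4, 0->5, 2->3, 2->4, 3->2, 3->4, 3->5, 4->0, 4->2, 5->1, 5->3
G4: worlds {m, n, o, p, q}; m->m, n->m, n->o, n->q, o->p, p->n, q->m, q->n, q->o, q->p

G1, G2

This is the axiom for a generalized confluence (Geach) condition; its first-order frame correspondent is forall x forall y forall z ((x R^2 y & xRz) -> exists w (y R^2 w & zRw)).
G1: ✓.
G2: ✓.
G3: fails — 0R²1, 0R4 but no w with 1R²w and 4Rw.
G4: fails — nR²m, nRo but no w with mR²w and oRw.
Valid on: G1, G2.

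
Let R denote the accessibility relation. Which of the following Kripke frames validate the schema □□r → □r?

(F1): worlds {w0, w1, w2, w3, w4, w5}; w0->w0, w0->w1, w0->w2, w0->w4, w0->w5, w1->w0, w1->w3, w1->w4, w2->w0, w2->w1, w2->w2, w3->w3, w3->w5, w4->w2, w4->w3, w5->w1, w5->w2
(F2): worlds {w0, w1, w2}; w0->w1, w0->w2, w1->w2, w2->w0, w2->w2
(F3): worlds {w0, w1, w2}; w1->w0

Frame correspondent (Sahlqvist): ∀x ∀y (Rxy → ∃z (Rxz ∧ Rzy)) — i.e. density.
(F1): condition met.
(F2): fails — Rw0w1 but no z with Rw0z and Rzw1.
(F3): fails — Rw1w0 but no z with Rw1z and Rzw0.

(F1)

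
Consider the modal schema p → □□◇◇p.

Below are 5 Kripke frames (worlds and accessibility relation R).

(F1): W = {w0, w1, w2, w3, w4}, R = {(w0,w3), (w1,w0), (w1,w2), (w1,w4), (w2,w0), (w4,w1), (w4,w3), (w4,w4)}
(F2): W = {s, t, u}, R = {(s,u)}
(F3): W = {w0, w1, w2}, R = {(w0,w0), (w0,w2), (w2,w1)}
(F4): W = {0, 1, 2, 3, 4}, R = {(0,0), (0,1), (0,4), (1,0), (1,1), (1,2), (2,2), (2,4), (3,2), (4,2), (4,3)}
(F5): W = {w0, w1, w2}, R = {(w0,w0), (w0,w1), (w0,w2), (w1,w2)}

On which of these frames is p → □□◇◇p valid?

Frame correspondent (Sahlqvist): ∀x ∀z (xR²z → ∃w (x = w ∧ zR²w)) — i.e. a generalized confluence (Geach) condition.
(F1): fails — w1R²w0 but no w with w1=w and w0R²w.
(F2): satisfies the condition.
(F3): fails — w0R²w1 but no w with w0=w and w1R²w.
(F4): fails — 0R²2 but no w with 0=w and 2R²w.
(F5): fails — w0R²w1 but no w with w0=w and w1R²w.
Valid on: (F2).

(F2)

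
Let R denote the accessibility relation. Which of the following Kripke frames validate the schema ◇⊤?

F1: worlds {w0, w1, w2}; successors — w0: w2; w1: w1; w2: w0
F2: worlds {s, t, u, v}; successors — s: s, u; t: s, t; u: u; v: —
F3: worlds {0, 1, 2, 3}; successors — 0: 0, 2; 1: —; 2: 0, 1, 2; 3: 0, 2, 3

F1

Frame correspondent (Sahlqvist): ∀x ∃y Rxy — i.e. seriality.
F1: satisfies the condition.
F2: fails — world v has no successor.
F3: fails — world 1 has no successor.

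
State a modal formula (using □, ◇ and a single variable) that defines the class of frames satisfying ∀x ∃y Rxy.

□p → ◇p

The condition is seriality. The D schema □p → ◇p defines it.
Suppose □p→◇p is valid. At any x set V(p)=W. Then □p at x, so ◇p at x, so x has a successor.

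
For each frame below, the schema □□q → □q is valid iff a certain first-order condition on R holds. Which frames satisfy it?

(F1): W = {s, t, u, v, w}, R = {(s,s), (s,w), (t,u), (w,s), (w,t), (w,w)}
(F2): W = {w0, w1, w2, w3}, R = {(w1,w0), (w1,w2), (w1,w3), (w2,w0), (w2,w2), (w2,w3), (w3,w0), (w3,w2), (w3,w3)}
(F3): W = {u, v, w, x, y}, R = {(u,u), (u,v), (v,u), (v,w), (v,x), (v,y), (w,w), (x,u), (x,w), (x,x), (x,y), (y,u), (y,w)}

(F2), (F3)

This is the axiom for density; its first-order frame correspondent is ∀x ∀y (Rxy → ∃z (Rxz ∧ Rzy)).
(F1): fails — Rtu but no z with Rtz and Rzu.
(F2): holds.
(F3): holds.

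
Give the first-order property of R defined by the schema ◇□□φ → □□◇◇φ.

∀x ∀y ∀z ((xRy ∧ xR²z) → ∃w (yR²w ∧ zR²w))

This is a Sahlqvist (Geach-type) schema ◇^1□^2φ → □^2◇^2φ.
Minimal-valuation argument: fix x; take any y with xR^1y and any z with xR^2z. Set V(φ) to the set of worlds R-reachable from y in exactly 2 steps. Then □^2φ holds at y, so the antecedent holds at x; validity forces ◇^2φ at z, giving a w with zR^2w and yR^2w.
First-order correspondent: ∀x ∀y ∀z ((xRy ∧ xR²z) → ∃w (yR²w ∧ zR²w)).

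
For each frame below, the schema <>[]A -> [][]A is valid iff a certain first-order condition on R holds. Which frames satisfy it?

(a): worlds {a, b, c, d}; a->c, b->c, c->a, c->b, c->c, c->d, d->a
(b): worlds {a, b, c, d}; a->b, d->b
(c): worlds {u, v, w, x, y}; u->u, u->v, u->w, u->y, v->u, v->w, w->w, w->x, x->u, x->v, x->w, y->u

The schema corresponds to a generalized confluence (Geach) condition: forall x forall y forall z ((xRy & x R^2 z) -> exists w (yRw & z = w)).
(a): fails — cRa, cR²a but no w with aRw and a=w.
(b): satisfies the condition.
(c): fails — uRu, uR²x but no t with uRt and x=t.

(b)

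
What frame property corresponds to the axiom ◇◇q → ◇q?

Replacing q by ¬q and contraposing gives the equivalent schema □q → □□q.
Suppose □q→□□q is valid. Take Rxy, Ryz and set V(q)={w : Rxw}. Then □q at x, so □□q at x, so □q at y, so q at z, i.e. Rxz.

Transitivity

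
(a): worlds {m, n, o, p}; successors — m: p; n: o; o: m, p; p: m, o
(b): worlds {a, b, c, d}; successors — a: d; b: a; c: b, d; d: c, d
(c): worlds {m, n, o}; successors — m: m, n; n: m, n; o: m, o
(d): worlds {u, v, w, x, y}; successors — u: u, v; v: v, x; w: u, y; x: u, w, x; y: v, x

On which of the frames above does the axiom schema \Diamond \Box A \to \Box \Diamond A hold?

The schema corresponds to convergence: \forall x \forall y \forall z (Rxy \wedge Rxz \to \exists w (Ryw \wedge Rzw)).
(a): fails — Rom and Rop but m and p have no common successor.
(b): fails — Rcd and Rcb but d and b have no common successor.
(c): condition met.
(d): condition met.

(c), (d)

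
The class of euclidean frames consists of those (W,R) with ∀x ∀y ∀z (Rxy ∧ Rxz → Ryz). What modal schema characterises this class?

◇p → □◇p

A defining formula is ◇p → □◇p (the 5 axiom).
Suppose ◇p→□◇p is valid. Take Rxy, Rxz and set V(p)={y}. Then ◇p at x, so □◇p at x, so ◇p at z, so some w with Rzw has p; w=y, i.e. Rzy. By symmetry of the argument, Ryz.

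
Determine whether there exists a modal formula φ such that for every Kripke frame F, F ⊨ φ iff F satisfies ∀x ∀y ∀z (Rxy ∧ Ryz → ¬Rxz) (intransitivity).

Not definable by any modal formula

Modal frame validity is preserved under surjective bounded morphisms.
The 7-cycle (worlds s,t,u,v,w,x,y with s→t→u→v→w→x→y→s) is intransitive. Mapping every world to a single reflexive point • is a surjective bounded morphism; the reflexive point is not intransitive (R••∧R•• but R••).
So the class is not modally definable.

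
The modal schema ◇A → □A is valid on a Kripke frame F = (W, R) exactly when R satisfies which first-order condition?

partial functionality

Suppose ◇A→□A is valid. Take Rxy, Rxz and set V(A)={y}. Then ◇A at x, so □A at x, so A at z, i.e. z=y.
Conversely, any frame satisfying ∀x ∀y ∀z (Rxy ∧ Rxz → y = z) validates the schema.
Frame condition: ∀x ∀y ∀z (Rxy ∧ Rxz → y = z).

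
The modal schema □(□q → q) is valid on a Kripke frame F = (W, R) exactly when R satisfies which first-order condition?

shift-reflexivity: ∀x ∀y (Rxy → Ryy)

Suppose □(□q→q) is valid. Take Rxy and set V(q)={w : Ryw}. Then at y, □q holds; since □(□q→q) at x, □q→q at y, so q at y, i.e. Ryy.
Conversely, any frame satisfying ∀x ∀y (Rxy → Ryy) validates the schema.
Frame condition: ∀x ∀y (Rxy → Ryy).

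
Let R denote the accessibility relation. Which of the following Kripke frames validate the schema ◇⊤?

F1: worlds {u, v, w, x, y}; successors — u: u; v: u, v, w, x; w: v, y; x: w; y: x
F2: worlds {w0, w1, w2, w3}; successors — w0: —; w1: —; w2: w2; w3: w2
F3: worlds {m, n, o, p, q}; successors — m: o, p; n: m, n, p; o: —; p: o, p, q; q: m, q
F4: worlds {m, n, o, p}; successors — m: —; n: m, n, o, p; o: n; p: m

F1

The schema corresponds to seriality: ∀x ∃y Rxy.
F1: satisfies the condition.
F2: fails — world w0 has no successor.
F3: fails — world o has no successor.
F4: fails — world m has no successor.
Valid on: F1.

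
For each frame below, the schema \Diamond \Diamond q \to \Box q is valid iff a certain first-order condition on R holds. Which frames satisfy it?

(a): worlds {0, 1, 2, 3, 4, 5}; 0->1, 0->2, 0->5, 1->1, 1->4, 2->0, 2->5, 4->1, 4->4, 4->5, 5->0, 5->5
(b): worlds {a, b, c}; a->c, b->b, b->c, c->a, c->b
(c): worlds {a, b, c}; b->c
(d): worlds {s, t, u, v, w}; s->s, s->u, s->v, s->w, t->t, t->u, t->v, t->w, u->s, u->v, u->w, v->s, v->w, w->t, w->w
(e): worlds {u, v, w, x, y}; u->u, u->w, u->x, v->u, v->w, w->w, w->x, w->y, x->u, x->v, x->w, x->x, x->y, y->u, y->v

(c)

Frame correspondent (Sahlqvist): \forall x \forall y \forall z ((x R^2 y \wedge xRz) \to \exists w (y = w \wedge z = w)) — i.e. a generalized confluence (Geach) condition.
(a): fails — 0R²0, 0R1 but 0 ≠ 1.
(b): fails — aR²a, aRc but a ≠ c.
(c): condition met.
(d): fails — sR²s, sRu but s ≠ u.
(e): fails — uR²u, uRw but u ≠ w.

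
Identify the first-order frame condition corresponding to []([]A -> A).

shift-reflexivity: forall x forall y (Rxy -> Ryy)

Suppose □(□A→A) is valid. Take Rxy and set V(A)={w : Ryw}. Then at y, □A holds; since □(□A→A) at x, □A→A at y, so A at y, i.e. Ryy.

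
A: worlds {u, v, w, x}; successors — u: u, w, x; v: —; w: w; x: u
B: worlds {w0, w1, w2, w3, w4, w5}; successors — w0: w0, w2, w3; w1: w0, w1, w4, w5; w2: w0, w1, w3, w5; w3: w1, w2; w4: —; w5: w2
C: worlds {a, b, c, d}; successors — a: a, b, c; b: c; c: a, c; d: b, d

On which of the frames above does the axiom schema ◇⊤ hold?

C

The schema corresponds to seriality: ∀x ∃y Rxy.
A: fails — world v has no successor.
B: fails — world w4 has no successor.
C: condition met.
Valid on: C.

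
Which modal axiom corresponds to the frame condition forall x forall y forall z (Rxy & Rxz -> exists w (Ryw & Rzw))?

A defining formula is ◇□s → □◇s (the .2 axiom).
Suppose ◇□s→□◇s is valid. Take Rxy, Rxz and set V(s)={w : Ryw}. Then □s at y so ◇□s at x, so □◇s at x, so ◇s at z, giving w with Rzw and Ryw.

◇□s → □◇s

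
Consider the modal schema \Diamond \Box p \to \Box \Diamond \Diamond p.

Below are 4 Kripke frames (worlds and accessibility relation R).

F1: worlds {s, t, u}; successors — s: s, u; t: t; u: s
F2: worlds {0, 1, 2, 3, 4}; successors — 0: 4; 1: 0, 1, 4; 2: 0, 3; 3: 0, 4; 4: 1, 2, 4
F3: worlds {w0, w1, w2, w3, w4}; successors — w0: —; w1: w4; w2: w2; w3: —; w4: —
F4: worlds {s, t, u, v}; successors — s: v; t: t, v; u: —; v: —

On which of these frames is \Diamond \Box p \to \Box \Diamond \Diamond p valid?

F1, F2

Frame correspondent (Sahlqvist): \forall x \forall y \forall z ((xRy \wedge xRz) \to \exists w (yRw \wedge z R^2 w)) — i.e. a generalized confluence (Geach) condition.
F1: satisfies the condition.
F2: satisfies the condition.
F3: fails — w1Rw4, w1Rw4 but no w with w4Rw and w4R²w.
F4: fails — sRv, sRv but no w with vRw and vR²w.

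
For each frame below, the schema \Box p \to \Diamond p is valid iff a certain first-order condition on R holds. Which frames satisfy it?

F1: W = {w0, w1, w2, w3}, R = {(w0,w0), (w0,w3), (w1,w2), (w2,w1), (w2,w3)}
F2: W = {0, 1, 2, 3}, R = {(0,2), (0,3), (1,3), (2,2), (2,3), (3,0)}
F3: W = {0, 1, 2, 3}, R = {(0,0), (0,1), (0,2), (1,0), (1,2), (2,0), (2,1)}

F2

Frame correspondent (Sahlqvist): \forall x \exists y Rxy — i.e. seriality.
F1: fails — world w3 has no successor.
F2: ✓.
F3: fails — world 3 has no successor.
Valid on: F2.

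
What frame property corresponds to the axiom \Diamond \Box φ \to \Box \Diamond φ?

convergence: \forall x \forall y \forall z (Rxy \wedge Rxz \to \exists w (Ryw \wedge Rzw))

This schema is the .2 axiom.
Its frame correspondent is convergence — \forall x \forall y \forall z (Rxy \wedge Rxz \to \exists w (Ryw \wedge Rzw)).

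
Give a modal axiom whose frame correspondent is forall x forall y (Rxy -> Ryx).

ψ → □◇ψ

The condition is symmetry. The B schema ψ → □◇ψ defines it.
Suppose ψ→□◇ψ is valid. Take Rxy and set V(ψ)={x}. Then ψ at x, so □◇ψ at x, so ◇ψ at y, so some z with Ryz has ψ; z=x, i.e. Ryx.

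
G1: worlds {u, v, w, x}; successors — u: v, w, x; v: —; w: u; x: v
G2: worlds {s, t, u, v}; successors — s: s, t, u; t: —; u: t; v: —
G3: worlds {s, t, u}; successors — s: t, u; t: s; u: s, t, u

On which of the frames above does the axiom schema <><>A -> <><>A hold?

G1, G2, G3

This is the axiom for a generalized confluence (Geach) condition; its first-order frame correspondent is forall x forall y (x R^2 y -> exists w (y = w & x R^2 w)).
G1: satisfies the condition.
G2: satisfies the condition.
G3: satisfies the condition.
Valid on: G1, G2, G3.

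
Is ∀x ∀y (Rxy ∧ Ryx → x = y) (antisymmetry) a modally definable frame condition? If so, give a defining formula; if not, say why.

No

If a class were modally definable it would be closed under surjective bounded morphisms (Goldblatt–Thomason).
The 8-cycle (worlds s,t,u,v,w,x,y,z with s→t→u→v→w→x→y→z→s) is antisymmetric. Sending even-indexed worlds to a and odd-indexed worlds to b is a surjective bounded morphism onto the two-world frame with a↔b, which is not antisymmetric.
So no modal formula (or set of formulas) defines exactly the antisymmetric frames.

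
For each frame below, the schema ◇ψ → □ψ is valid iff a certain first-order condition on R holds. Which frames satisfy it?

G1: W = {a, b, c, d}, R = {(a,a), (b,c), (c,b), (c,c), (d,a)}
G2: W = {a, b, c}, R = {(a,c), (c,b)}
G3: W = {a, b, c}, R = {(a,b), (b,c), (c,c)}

G2, G3

The schema corresponds to partial functionality: ∀x ∀y ∀z (Rxy ∧ Rxz → y = z).
G1: fails — c sees both b and c.
G2: holds.
G3: holds.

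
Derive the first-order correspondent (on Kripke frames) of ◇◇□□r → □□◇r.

This is a Sahlqvist (Geach-type) schema ◇^2□^2r → □^2◇^1r.
First-order correspondent: ∀x ∀y ∀z ((xR²y ∧ xR²z) → ∃w (yR²w ∧ zRw)).

∀x ∀y ∀z ((xR²y ∧ xR²z) → ∃w (yR²w ∧ zRw))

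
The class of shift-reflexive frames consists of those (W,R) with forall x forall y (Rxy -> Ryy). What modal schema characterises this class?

□(□ψ → ψ)

The condition is shift-reflexivity. The T□ schema □(□ψ → ψ) defines it.
Suppose □(□ψ→ψ) is valid. Take Rxy and set V(ψ)={w : Ryw}. Then at y, □ψ holds; since □(□ψ→ψ) at x, □ψ→ψ at y, so ψ at y, i.e. Ryy.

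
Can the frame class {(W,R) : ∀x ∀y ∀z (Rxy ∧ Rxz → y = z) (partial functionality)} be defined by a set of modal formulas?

This is a Sahlqvist condition; the CD axiom ◇p → □p defines it.

Definable; ◇p → □p defines it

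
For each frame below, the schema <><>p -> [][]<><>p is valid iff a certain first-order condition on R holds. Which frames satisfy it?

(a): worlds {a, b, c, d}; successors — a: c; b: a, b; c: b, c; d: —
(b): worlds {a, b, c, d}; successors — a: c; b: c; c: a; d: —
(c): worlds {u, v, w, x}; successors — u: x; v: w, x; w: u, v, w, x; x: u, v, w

(b)

Frame correspondent (Sahlqvist): forall x forall y forall z ((x R^2 y & x R^2 z) -> exists w (y = w & z R^2 w)) — i.e. a generalized confluence (Geach) condition.
(a): fails — bR²a, bR²a but no w with a=w and aR²w.
(b): satisfies the condition.
(c): fails — vR²x, vR²u but no t with x=t and uR²t.
Valid on: (b).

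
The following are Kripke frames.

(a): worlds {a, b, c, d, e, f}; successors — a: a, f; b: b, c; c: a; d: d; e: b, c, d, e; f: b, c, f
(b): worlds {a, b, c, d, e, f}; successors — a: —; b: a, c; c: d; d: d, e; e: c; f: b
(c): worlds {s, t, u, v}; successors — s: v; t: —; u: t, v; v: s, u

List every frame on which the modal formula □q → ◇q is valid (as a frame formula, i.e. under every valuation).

(a)

Frame correspondent (Sahlqvist): ∀x ∃y Rxy — i.e. seriality.
(a): holds.
(b): fails — world a has no successor.
(c): fails — world t has no successor.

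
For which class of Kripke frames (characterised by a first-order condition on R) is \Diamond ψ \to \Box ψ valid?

This is the CD axiom.
Its frame correspondent is partial functionality — \forall x \forall y \forall z (Rxy \wedge Rxz \to y = z).

partial functionality: \forall x \forall y \forall z (Rxy \wedge Rxz \to y = z)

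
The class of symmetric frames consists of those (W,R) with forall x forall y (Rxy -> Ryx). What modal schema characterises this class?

This is symmetry; the standard corresponding axiom is B: s → □◇s.
Suppose s→□◇s is valid. Take Rxy and set V(s)={x}. Then s at x, so □◇s at x, so ◇s at y, so some z with Ryz has s; z=x, i.e. Ryx.

s → □◇s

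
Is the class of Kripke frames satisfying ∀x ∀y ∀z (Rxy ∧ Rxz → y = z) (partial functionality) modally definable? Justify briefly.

Yes, by ◇r → □r

This is a Sahlqvist condition; the CD axiom ◇r → □r defines it.
Suppose ◇r→□r is valid. Take Rxy, Rxz and set V(r)={y}. Then ◇r at x, so □r at x, so r at z, i.e. z=y.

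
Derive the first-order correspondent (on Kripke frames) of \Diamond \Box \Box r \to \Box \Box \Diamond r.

\forall x \forall y \forall z ((xRy \wedge x R^2 z) \to \exists w (y R^2 w \wedge zRw))

This is a Sahlqvist (Geach-type) schema ◇^1□^2r → □^2◇^1r.
First-order correspondent: \forall x \forall y \forall z ((xRy \wedge x R^2 z) \to \exists w (y R^2 w \wedge zRw)).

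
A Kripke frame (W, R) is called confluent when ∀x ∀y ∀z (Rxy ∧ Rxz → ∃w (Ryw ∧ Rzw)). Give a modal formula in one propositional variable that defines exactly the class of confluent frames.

◇□ψ → □◇ψ

A defining formula is ◇□ψ → □◇ψ (the .2 axiom).
Suppose ◇□ψ→□◇ψ is valid. Take Rxy, Rxz and set V(ψ)={w : Ryw}. Then □ψ at y so ◇□ψ at x, so □◇ψ at x, so ◇ψ at z, giving w with Rzw and Ryw.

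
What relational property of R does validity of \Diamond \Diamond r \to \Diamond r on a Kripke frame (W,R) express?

transitivity

This schema is equivalent to the 4 axiom □r → □□r.
Its frame correspondent is transitivity — \forall x \forall y \forall z (Rxy \wedge Ryz \to Rxz).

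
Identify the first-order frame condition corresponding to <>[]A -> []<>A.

convergence: forall x forall y forall z (Rxy & Rxz -> exists w (Ryw & Rzw))

Suppose ◇□A→□◇A is valid. Take Rxy, Rxz and set V(A)={w : Ryw}. Then □A at y so ◇□A at x, so □◇A at x, so ◇A at z, giving w with Rzw and Ryw.
Conversely, any frame satisfying forall x forall y forall z (Rxy & Rxz -> exists w (Ryw & Rzw)) validates the schema.
Frame condition: forall x forall y forall z (Rxy & Rxz -> exists w (Ryw & Rzw)).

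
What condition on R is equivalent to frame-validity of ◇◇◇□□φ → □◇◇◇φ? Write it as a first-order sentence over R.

∀x ∀y ∀z ((xR³y ∧ xRz) → ∃w (yR²w ∧ zR³w))

This is a Sahlqvist (Geach-type) schema ◇^3□^2φ → □^1◇^3φ.
Minimal-valuation argument: fix x; take any y with xR^3y and any z with xR^1z. Set V(φ) to the set of worlds R-reachable from y in exactly 2 steps. Then □^2φ holds at y, so the antecedent holds at x; validity forces ◇^3φ at z, giving a w with zR^3w and yR^2w.
First-order correspondent: ∀x ∀y ∀z ((xR³y ∧ xRz) → ∃w (yR²w ∧ zR³w)).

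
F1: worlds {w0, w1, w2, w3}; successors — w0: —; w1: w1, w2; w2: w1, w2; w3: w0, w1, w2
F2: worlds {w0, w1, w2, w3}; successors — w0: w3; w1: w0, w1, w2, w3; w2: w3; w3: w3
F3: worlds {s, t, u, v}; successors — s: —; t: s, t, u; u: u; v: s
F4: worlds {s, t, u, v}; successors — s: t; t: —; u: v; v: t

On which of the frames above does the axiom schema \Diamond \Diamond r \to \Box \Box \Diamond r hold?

F1

The schema corresponds to a generalized confluence (Geach) condition: \forall x \forall y \forall z ((x R^2 y \wedge x R^2 z) \to \exists w (y = w \wedge zRw)).
F1: condition met.
F2: fails — w1R²w0, w1R²w0 but no w with w0=w and w0Rw.
F3: fails — tR²s, tR²s but no w with s=w and sRw.
F4: fails — uR²t, uR²t but no w with t=w and tRw.
Valid on: F1.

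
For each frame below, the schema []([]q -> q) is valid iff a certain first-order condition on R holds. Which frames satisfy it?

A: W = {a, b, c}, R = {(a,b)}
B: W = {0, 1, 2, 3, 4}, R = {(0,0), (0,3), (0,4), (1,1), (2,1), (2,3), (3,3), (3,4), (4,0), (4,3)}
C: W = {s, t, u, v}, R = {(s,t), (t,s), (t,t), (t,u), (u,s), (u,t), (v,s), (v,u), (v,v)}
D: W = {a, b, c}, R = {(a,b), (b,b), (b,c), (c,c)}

This is the axiom for shift-reflexivity; its first-order frame correspondent is forall x forall y (Rxy -> Ryy).
A: fails — Rab but not Rbb.
B: fails — R34 but not R44.
C: fails — Rus but not Rss.
D: ✓.

D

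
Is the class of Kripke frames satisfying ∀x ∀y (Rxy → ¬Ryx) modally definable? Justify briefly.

No

Any modally definable frame class is closed under surjective bounded morphisms.
The 4-cycle (worlds w0,w1,w2,w3 with w0→w1→w2→w3→w0) is asymmetric. Mapping every world to a single reflexive point • is a surjective bounded morphism, and the reflexive point is not asymmetric (R•• but asymmetry requires ¬R••).
So no modal formula (or set of formulas) defines exactly the asymmetric frames.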